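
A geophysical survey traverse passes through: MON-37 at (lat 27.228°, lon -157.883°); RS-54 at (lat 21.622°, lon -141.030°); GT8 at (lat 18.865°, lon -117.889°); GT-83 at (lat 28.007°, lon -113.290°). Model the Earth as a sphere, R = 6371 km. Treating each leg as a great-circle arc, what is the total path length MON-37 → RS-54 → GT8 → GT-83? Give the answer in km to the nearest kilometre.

MON-37→RS-54: c = 0.284810 rad, d = 1814.52 km
RS-54→GT8: c = 0.381620 rad, d = 2431.30 km
GT8→GT-83: c = 0.175682 rad, d = 1119.27 km
Total = 1814.52 + 2431.30 + 1119.27 = 5365.09 km

5365 km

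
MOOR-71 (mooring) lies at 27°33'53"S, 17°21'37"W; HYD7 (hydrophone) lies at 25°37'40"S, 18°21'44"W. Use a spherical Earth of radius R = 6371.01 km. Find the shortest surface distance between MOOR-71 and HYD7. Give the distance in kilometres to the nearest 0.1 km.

MOOR-71: φ = -27.56472°, λ = -17.36028°
HYD7: φ = -25.62778°, λ = -18.36222°
Δφ = 1.9369°,  Δλ = -1.0019°
a = sin²(Δφ/2) + cos φ₁ cos φ₂ sin²(Δλ/2) = 0.000347
c = 2·arcsin(√a) = 0.037247 rad = 2.1341°
d = R·c = 6371.01 × 0.037247 = 237.3 km

237.3 km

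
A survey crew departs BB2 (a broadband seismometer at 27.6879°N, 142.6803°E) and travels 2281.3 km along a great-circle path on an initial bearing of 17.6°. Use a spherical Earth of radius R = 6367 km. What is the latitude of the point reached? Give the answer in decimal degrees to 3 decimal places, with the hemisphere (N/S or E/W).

46.982°N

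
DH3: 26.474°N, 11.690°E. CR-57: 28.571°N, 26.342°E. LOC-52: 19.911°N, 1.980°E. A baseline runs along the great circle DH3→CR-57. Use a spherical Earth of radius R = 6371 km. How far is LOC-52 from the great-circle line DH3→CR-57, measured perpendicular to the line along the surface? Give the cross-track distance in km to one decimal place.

454.9 km

δ₁₃ = central angle DH3→LOC-52 = 0.193227 rad  (haversine)
θ₁₃ = bearing DH3→LOC-52 = 235.672°,  θ₁₂ = bearing DH3→CR-57 = 77.482°
dₓₜ = R·arcsin(sin δ₁₃ · sin(θ₁₃ − θ₁₂)) = 6371·arcsin(0.19203·sin(158.190°)) = 454.919 km
|dₓₜ| = 454.919 km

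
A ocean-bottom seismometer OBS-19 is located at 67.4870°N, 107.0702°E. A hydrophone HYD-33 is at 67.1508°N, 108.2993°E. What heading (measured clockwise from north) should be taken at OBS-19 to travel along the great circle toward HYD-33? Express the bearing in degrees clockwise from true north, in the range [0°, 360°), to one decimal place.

Δλ = 1.2291°
y = sin Δλ · cos φ₂ = 0.008329
x = cos φ₁ sin φ₂ − sin φ₁ cos φ₂ cos Δλ = -0.005785
θ = atan2(y, x) = 124.7826° → 124.7826° (mod 360°)

124.8°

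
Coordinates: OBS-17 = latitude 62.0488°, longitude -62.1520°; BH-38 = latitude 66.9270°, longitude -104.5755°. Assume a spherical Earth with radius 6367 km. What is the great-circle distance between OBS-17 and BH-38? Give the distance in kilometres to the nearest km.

Δφ = 4.8782°,  Δλ = -42.4235°
a = sin²(Δφ/2) + cos φ₁ cos φ₂ sin²(Δλ/2) = 0.025858
c = 2·arcsin(√a) = 0.323014 rad = 18.5073°
d = R·c = 6367 × 0.323014 = 2056.6 km

2057 km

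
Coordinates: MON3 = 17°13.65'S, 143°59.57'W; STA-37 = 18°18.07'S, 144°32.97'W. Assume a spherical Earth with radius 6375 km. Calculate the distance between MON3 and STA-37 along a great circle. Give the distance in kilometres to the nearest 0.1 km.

133.2 km

MON3: φ = -17.22750°, λ = -143.99283°
STA-37: φ = -18.30117°, λ = -144.54950°
Δφ = -1.0737°,  Δλ = -0.5567°
a = sin²(Δφ/2) + cos φ₁ cos φ₂ sin²(Δλ/2) = 0.000109
c = 2·arcsin(√a) = 0.020899 rad = 1.1974°
d = R·c = 6375 × 0.020899 = 133.2 km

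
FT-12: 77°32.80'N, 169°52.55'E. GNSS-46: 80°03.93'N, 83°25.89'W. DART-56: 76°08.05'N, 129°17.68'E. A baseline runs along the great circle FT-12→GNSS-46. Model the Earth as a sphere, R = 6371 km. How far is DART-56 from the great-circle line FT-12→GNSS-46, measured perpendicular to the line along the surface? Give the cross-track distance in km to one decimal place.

950.4 km

FT-12: φ = +77.54667°, λ = +169.87583°
GNSS-46: φ = +80.06550°, λ = -83.43150°
DART-56: φ = +76.13417°, λ = +129.29467°
δ₁₃ = central angle FT-12→DART-56 = 0.159753 rad  (haversine)
θ₁₃ = bearing FT-12→DART-56 = 281.470°,  θ₁₂ = bearing FT-12→GNSS-46 = 32.360°
dₓₜ = R·arcsin(sin δ₁₃ · sin(θ₁₃ − θ₁₂)) = 6371·arcsin(0.15907·sin(249.110°)) = -950.368 km
|dₓₜ| = 950.368 km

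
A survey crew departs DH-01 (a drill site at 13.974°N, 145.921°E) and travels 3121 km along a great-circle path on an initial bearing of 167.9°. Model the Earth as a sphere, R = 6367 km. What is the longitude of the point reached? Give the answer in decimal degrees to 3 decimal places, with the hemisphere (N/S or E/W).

151.746°E

δ = d/R = 3121/6367 = 0.490184 rad
φ₂ = arcsin(sin φ₁ cos δ + cos φ₁ sin δ cos θ)
   = arcsin(0.24148·0.88225 + 0.97041·0.47079·-0.97778) = -13.51260°
λ₂ = λ₁ + atan2(sin θ sin δ cos φ₁, cos δ − sin φ₁ sin φ₂) = 151.74629°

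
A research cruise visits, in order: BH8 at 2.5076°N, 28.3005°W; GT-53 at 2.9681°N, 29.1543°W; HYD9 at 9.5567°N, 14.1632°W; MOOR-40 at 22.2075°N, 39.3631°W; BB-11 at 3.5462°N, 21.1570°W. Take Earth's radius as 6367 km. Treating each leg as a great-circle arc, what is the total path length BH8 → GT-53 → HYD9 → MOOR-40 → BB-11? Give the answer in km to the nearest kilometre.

BH8→GT-53: c = 0.016916 rad, d = 107.70 km
GT-53→HYD9: c = 0.284226 rad, d = 1809.67 km
HYD9→MOOR-40: c = 0.476003 rad, d = 3030.71 km
MOOR-40→BB-11: c = 0.448341 rad, d = 2854.58 km
Total = 107.70 + 1809.67 + 3030.71 + 2854.58 = 7802.67 km

7803 km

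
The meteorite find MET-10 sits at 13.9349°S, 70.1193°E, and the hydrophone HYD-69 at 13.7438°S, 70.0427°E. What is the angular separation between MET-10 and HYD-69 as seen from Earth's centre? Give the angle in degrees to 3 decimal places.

Δφ = 0.1911°,  Δλ = -0.0766°
a = sin²(Δφ/2) + cos φ₁ cos φ₂ sin²(Δλ/2) = 0.000003
c = 2·arcsin(√a) = 0.003579 rad = 0.2051°

0.205°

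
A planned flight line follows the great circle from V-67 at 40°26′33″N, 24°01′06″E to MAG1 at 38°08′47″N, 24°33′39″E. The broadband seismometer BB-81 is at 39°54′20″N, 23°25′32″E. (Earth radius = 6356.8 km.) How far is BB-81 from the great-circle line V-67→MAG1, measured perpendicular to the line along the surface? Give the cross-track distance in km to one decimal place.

60.5 km

V-67: φ = +40.44250°, λ = +24.01833°
MAG1: φ = +38.14639°, λ = +24.56083°
BB-81: φ = +39.90556°, λ = +23.42556°
δ₁₃ = central angle V-67→BB-81 = 0.012260 rad  (haversine)
θ₁₃ = bearing V-67→BB-81 = 220.341°,  θ₁₂ = bearing V-67→MAG1 = 169.465°
dₓₜ = R·arcsin(sin δ₁₃ · sin(θ₁₃ − θ₁₂)) = 6356.8·arcsin(0.01226·sin(50.875°)) = 60.460 km
|dₓₜ| = 60.460 km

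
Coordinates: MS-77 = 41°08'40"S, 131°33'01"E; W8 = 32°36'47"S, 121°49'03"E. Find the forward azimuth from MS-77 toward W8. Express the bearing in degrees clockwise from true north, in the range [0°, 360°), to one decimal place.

314.6°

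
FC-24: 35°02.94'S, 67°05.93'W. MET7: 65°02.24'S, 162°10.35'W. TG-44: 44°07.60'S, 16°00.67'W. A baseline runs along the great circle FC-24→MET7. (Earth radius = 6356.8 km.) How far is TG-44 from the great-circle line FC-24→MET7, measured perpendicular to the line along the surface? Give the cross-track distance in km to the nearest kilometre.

4409 km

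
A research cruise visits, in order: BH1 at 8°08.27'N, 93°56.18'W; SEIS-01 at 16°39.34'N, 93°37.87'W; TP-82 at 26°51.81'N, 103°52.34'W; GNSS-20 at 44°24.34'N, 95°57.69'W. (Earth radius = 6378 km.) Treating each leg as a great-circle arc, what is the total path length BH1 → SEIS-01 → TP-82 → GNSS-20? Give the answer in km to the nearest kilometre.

BH1: φ = +8.13783°, λ = -93.93633°
SEIS-01: φ = +16.65567°, λ = -93.63117°
TP-82: φ = +26.86350°, λ = -103.87233°
GNSS-20: φ = +44.40567°, λ = -95.96150°
BH1→SEIS-01: c = 0.148755 rad, d = 948.76 km
SEIS-01→TP-82: c = 0.243272 rad, d = 1551.59 km
TP-82→GNSS-20: c = 0.325689 rad, d = 2077.25 km
Total = 948.76 + 1551.59 + 2077.25 = 4577.59 km

4578 km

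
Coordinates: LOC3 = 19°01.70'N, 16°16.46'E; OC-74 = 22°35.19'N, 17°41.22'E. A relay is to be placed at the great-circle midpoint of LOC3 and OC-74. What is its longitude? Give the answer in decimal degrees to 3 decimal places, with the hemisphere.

16.972°E

LOC3: φ = +19.02833°, λ = +16.27433°
OC-74: φ = +22.58650°, λ = +17.68700°
Bx = cos φ₂ cos Δλ = 0.923020,  By = cos φ₂ sin Δλ = 0.022762
φₘ = atan2(sin φ₁ + sin φ₂, √((cos φ₁ + Bx)² + By²)) = 20.80886°
λₘ = λ₁ + atan2(By, cos φ₁ + Bx) = 16.97233°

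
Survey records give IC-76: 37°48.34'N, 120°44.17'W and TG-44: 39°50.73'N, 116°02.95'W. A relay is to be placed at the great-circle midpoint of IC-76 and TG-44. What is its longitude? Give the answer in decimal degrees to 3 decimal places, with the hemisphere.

IC-76: φ = +37.80567°, λ = -120.73617°
TG-44: φ = +39.84550°, λ = -116.04917°
Bx = cos φ₂ cos Δλ = 0.765207,  By = cos φ₂ sin Δλ = 0.062737
φₘ = atan2(sin φ₁ + sin φ₂, √((cos φ₁ + Bx)² + By²)) = 38.84900°
λₘ = λ₁ + atan2(By, cos φ₁ + Bx) = -118.42626°

118.426°W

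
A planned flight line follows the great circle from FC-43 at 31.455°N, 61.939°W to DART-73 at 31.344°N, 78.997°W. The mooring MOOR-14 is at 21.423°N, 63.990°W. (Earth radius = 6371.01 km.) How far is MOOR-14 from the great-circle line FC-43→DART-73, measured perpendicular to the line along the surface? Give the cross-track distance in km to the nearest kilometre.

δ₁₃ = central angle FC-43→MOOR-14 = 0.177988 rad  (haversine)
θ₁₃ = bearing FC-43→MOOR-14 = 190.846°,  θ₁₂ = bearing FC-43→DART-73 = 274.034°
dₓₜ = R·arcsin(sin δ₁₃ · sin(θ₁₃ − θ₁₂)) = 6371.01·arcsin(0.17705·sin(-83.188°)) = -1125.874 km
|dₓₜ| = 1125.874 km

1126 km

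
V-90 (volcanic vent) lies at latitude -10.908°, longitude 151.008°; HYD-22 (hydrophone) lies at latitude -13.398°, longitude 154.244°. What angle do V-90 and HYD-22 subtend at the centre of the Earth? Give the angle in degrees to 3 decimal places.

4.026°

Δφ = -2.4900°,  Δλ = 3.2360°
a = sin²(Δφ/2) + cos φ₁ cos φ₂ sin²(Δλ/2) = 0.001234
c = 2·arcsin(√a) = 0.070261 rad = 4.0256°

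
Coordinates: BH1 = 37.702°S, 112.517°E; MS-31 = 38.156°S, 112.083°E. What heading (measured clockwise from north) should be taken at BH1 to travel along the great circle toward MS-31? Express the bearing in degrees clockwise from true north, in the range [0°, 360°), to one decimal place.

216.9°

Δλ = -0.4340°
y = sin Δλ · cos φ₂ = -0.005956
x = cos φ₁ sin φ₂ − sin φ₁ cos φ₂ cos Δλ = -0.007938
θ = atan2(y, x) = -143.1160° → 216.8840° (mod 360°)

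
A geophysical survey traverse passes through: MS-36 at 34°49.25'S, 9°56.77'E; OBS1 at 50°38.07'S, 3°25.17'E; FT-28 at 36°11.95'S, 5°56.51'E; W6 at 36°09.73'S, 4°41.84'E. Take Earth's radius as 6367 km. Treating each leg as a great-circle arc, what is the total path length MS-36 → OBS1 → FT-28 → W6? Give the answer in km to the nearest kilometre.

3563 km

MS-36: φ = -34.82083°, λ = +9.94617°
OBS1: φ = -50.63450°, λ = +3.41950°
FT-28: φ = -36.19917°, λ = +5.94183°
W6: φ = -36.16217°, λ = +4.69733°
MS-36→OBS1: c = 0.288125 rad, d = 1834.49 km
OBS1→FT-28: c = 0.253926 rad, d = 1616.74 km
FT-28→W6: c = 0.017544 rad, d = 111.70 km
Total = 1834.49 + 1616.74 + 111.70 = 3562.94 km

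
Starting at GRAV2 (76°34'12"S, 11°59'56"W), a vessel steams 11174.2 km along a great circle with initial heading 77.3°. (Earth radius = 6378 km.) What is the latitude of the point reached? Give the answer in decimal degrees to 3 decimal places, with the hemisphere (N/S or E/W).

13.032°N

GRAV2: φ = -76.57000°, λ = -11.99889°
δ = d/R = 11174.2/6378 = 1.751991 rad
φ₂ = arcsin(sin φ₁ cos δ + cos φ₁ sin δ cos θ)
   = arcsin(-0.97265·-0.18021 + 0.23226·0.98363·0.21985) = 13.03241°
λ₂ = λ₁ + atan2(sin θ sin δ cos φ₁, cos δ − sin φ₁ sin φ₂) = 68.04265°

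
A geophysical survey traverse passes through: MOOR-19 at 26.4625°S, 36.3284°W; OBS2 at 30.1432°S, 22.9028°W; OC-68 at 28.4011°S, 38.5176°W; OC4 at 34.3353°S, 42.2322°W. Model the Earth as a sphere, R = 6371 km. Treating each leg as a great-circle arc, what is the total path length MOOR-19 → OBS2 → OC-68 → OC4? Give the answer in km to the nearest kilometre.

MOOR-19→OBS2: c = 0.215914 rad, d = 1375.59 km
OBS2→OC-68: c = 0.239473 rad, d = 1525.68 km
OC-68→OC4: c = 0.117411 rad, d = 748.02 km
Total = 1375.59 + 1525.68 + 748.02 = 3649.29 km

3649 km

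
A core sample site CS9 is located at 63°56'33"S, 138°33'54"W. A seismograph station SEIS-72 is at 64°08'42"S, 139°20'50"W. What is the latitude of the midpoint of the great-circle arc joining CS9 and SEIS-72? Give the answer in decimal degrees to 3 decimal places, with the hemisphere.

64.044°S

CS9: φ = -63.94250°, λ = -138.56500°
SEIS-72: φ = -64.14500°, λ = -139.34722°
Bx = cos φ₂ cos Δλ = 0.436055,  By = cos φ₂ sin Δλ = -0.005954
φₘ = atan2(sin φ₁ + sin φ₂, √((cos φ₁ + Bx)² + By²)) = -64.04428°
λₘ = λ₁ + atan2(By, cos φ₁ + Bx) = -138.95469°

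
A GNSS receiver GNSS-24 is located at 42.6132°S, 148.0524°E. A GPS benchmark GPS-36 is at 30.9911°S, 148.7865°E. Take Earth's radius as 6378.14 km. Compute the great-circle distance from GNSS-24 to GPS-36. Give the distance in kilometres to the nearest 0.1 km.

1295.4 km

Δφ = 11.6221°,  Δλ = 0.7341°
a = sin²(Δφ/2) + cos φ₁ cos φ₂ sin²(Δλ/2) = 0.010277
c = 2·arcsin(√a) = 0.203101 rad = 11.6368°
d = R·c = 6378.14 × 0.203101 = 1295.4 km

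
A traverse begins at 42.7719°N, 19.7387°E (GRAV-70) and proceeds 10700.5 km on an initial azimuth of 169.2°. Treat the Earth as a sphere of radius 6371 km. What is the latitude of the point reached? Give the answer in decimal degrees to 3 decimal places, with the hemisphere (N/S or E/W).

52.234°S

δ = d/R = 10700.5/6371 = 1.679564 rad
φ₂ = arcsin(sin φ₁ cos δ + cos φ₁ sin δ cos θ)
   = arcsin(0.67908·-0.10855 + 0.73406·0.99409·-0.98229) = -52.23376°
λ₂ = λ₁ + atan2(sin θ sin δ cos φ₁, cos δ − sin φ₁ sin φ₂) = 37.44573°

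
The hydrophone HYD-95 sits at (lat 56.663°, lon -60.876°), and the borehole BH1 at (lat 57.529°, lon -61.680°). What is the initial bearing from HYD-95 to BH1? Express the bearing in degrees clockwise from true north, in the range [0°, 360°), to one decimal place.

Δλ = -0.8040°
y = sin Δλ · cos φ₂ = -0.007533
x = cos φ₁ sin φ₂ − sin φ₁ cos φ₂ cos Δλ = 0.015158
θ = atan2(y, x) = -26.4268° → 333.5732° (mod 360°)

333.6°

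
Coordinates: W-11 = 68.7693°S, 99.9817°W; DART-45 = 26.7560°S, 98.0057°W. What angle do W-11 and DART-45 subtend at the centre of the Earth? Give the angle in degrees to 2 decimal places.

42.03°

Δφ = 42.0133°,  Δλ = 1.9760°
a = sin²(Δφ/2) + cos φ₁ cos φ₂ sin²(Δλ/2) = 0.128601
c = 2·arcsin(√a) = 0.733558 rad = 42.0298°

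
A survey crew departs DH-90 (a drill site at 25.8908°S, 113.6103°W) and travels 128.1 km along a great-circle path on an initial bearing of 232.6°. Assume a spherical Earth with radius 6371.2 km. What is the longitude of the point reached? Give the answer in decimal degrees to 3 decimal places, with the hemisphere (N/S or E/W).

δ = d/R = 128.1/6371.2 = 0.020106 rad
φ₂ = arcsin(sin φ₁ cos δ + cos φ₁ sin δ cos θ)
   = arcsin(-0.43666·0.99980 + 0.89963·0.02010·-0.60738) = -26.58690°
λ₂ = λ₁ + atan2(sin θ sin δ cos φ₁, cos δ − sin φ₁ sin φ₂) = -114.63366°

114.634°W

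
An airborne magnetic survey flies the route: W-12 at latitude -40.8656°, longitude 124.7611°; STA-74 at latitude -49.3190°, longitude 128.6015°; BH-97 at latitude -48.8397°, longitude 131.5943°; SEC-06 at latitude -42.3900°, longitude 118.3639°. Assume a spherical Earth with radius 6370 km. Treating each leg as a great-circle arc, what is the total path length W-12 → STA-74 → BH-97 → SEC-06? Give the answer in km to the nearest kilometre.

W-12→STA-74: c = 0.154888 rad, d = 986.64 km
STA-74→BH-97: c = 0.035219 rad, d = 224.35 km
BH-97→SEC-06: c = 0.196436 rad, d = 1251.30 km
Total = 986.64 + 224.35 + 1251.30 = 2462.28 km

2462 km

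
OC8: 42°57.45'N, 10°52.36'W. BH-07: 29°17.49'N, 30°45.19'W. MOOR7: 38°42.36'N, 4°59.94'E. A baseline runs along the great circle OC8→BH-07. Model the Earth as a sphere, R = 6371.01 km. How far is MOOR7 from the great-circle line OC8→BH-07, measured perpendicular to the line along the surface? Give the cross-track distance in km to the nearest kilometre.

1051 km

OC8: φ = +42.95750°, λ = -10.87267°
BH-07: φ = +29.29150°, λ = -30.75317°
MOOR7: φ = +38.70600°, λ = +4.99900°
δ₁₃ = central angle OC8→MOOR7 = 0.221926 rad  (haversine)
θ₁₃ = bearing OC8→MOOR7 = 104.164°,  θ₁₂ = bearing OC8→BH-07 = 235.894°
dₓₜ = R·arcsin(sin δ₁₃ · sin(θ₁₃ − θ₁₂)) = 6371.01·arcsin(0.22011·sin(-131.730°)) = -1051.295 km
|dₓₜ| = 1051.295 km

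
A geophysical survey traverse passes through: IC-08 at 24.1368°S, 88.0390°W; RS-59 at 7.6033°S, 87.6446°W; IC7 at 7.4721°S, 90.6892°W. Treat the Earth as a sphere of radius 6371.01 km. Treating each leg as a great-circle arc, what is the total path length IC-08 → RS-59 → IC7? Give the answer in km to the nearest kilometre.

IC-08→RS-59: c = 0.288639 rad, d = 1838.92 km
RS-59→IC7: c = 0.052729 rad, d = 335.94 km
Total = 1838.92 + 335.94 = 2174.86 km

2175 km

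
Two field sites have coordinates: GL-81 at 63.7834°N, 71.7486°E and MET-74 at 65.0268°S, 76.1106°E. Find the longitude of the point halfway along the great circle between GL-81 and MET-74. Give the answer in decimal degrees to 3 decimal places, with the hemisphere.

Bx = cos φ₂ cos Δλ = 0.420971,  By = cos φ₂ sin Δλ = 0.032111
φₘ = atan2(sin φ₁ + sin φ₂, √((cos φ₁ + Bx)² + By²)) = -0.62215°
λₘ = λ₁ + atan2(By, cos φ₁ + Bx) = 73.88017°

73.880°E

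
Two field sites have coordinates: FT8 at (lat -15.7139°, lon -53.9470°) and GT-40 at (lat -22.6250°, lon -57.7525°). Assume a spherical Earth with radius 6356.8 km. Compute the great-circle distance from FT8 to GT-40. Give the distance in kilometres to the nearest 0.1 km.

Δφ = -6.9111°,  Δλ = -3.8055°
a = sin²(Δφ/2) + cos φ₁ cos φ₂ sin²(Δλ/2) = 0.004613
c = 2·arcsin(√a) = 0.135936 rad = 7.7886°
d = R·c = 6356.8 × 0.135936 = 864.1 km

864.1 km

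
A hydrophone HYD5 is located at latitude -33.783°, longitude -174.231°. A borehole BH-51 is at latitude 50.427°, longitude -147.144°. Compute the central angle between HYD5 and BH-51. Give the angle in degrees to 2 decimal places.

Δφ = 84.2100°,  Δλ = 27.0870°
a = sin²(Δφ/2) + cos φ₁ cos φ₂ sin²(Δλ/2) = 0.478597
c = 2·arcsin(√a) = 1.527977 rad = 87.5467°

87.55°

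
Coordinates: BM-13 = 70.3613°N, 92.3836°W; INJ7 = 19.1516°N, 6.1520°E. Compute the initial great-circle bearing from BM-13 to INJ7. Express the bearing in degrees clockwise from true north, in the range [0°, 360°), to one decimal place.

75.5°

Δλ = 98.5356°
y = sin Δλ · cos φ₂ = 0.934191
x = cos φ₁ sin φ₂ − sin φ₁ cos φ₂ cos Δλ = 0.242313
θ = atan2(y, x) = 75.4589° → 75.4589° (mod 360°)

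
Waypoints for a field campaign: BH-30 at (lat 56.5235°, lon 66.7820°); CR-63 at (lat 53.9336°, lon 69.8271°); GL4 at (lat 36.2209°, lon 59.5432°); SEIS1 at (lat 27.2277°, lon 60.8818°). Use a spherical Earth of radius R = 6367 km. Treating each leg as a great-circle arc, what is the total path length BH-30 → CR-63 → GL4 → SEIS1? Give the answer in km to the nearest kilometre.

3476 km

BH-30→CR-63: c = 0.054412 rad, d = 346.44 km
CR-63→GL4: c = 0.333311 rad, d = 2122.19 km
GL4→SEIS1: c = 0.158208 rad, d = 1007.31 km
Total = 346.44 + 2122.19 + 1007.31 = 3475.95 km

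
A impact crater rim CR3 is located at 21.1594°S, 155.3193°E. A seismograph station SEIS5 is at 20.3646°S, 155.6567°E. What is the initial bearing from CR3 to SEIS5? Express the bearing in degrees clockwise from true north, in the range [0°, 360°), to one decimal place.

21.7°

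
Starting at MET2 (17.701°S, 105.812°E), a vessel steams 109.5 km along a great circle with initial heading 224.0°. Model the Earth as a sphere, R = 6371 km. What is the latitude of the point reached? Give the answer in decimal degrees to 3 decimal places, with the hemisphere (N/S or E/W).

18.408°S

δ = d/R = 109.5/6371 = 0.017187 rad
φ₂ = arcsin(sin φ₁ cos δ + cos φ₁ sin δ cos θ)
   = arcsin(-0.30405·0.99985 + 0.95266·0.01719·-0.71934) = -18.40805°
λ₂ = λ₁ + atan2(sin θ sin δ cos φ₁, cos δ − sin φ₁ sin φ₂) = 105.09106°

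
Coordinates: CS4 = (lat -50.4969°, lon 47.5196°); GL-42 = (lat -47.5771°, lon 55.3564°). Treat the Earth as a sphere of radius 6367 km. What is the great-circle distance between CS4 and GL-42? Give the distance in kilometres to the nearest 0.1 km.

Δφ = 2.9198°,  Δλ = 7.8368°
a = sin²(Δφ/2) + cos φ₁ cos φ₂ sin²(Δλ/2) = 0.002653
c = 2·arcsin(√a) = 0.103060 rad = 5.9049°
d = R·c = 6367 × 0.103060 = 656.2 km

656.2 km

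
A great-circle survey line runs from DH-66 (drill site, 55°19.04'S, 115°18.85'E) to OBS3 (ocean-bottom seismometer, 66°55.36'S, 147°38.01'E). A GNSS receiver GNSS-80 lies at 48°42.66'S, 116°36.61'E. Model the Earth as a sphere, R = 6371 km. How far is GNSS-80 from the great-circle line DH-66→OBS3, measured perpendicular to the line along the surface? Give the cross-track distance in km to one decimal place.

542.7 km

DH-66: φ = -55.31733°, λ = +115.31417°
OBS3: φ = -66.92267°, λ = +147.63350°
GNSS-80: φ = -48.71100°, λ = +116.61017°
δ₁₃ = central angle DH-66→GNSS-80 = 0.116134 rad  (haversine)
θ₁₃ = bearing DH-66→GNSS-80 = 7.400°,  θ₁₂ = bearing DH-66→OBS3 = 140.153°
dₓₜ = R·arcsin(sin δ₁₃ · sin(θ₁₃ − θ₁₂)) = 6371·arcsin(0.11587·sin(-132.752°)) = -542.733 km
|dₓₜ| = 542.733 km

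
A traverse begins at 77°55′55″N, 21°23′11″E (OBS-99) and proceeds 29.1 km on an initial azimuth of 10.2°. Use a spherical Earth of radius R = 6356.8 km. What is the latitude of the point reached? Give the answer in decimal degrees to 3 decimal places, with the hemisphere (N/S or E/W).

78.190°N

OBS-99: φ = +77.93194°, λ = +21.38639°
δ = d/R = 29.1/6356.8 = 0.004578 rad
φ₂ = arcsin(sin φ₁ cos δ + cos φ₁ sin δ cos θ)
   = arcsin(0.97790·0.99999 + 0.20907·0.00458·0.98420) = 78.19000°
λ₂ = λ₁ + atan2(sin θ sin δ cos φ₁, cos δ − sin φ₁ sin φ₂) = 21.61333°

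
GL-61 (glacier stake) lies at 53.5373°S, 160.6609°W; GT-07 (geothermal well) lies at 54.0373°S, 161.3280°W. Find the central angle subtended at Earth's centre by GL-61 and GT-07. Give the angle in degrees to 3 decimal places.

0.637°

Δφ = -0.5000°,  Δλ = -0.6671°
a = sin²(Δφ/2) + cos φ₁ cos φ₂ sin²(Δλ/2) = 0.000031
c = 2·arcsin(√a) = 0.011112 rad = 0.6366°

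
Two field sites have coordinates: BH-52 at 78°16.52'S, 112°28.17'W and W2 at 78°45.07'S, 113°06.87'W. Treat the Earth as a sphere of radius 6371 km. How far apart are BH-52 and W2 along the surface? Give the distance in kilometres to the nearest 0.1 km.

BH-52: φ = -78.27533°, λ = -112.46950°
W2: φ = -78.75117°, λ = -113.11450°
Δφ = -0.4758°,  Δλ = -0.6450°
a = sin²(Δφ/2) + cos φ₁ cos φ₂ sin²(Δλ/2) = 0.000018
c = 2·arcsin(√a) = 0.008602 rad = 0.4929°
d = R·c = 6371 × 0.008602 = 54.8 km

54.8 km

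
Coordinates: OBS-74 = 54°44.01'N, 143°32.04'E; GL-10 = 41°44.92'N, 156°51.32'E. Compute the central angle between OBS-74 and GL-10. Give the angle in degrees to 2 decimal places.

OBS-74: φ = +54.73350°, λ = +143.53400°
GL-10: φ = +41.74867°, λ = +156.85533°
Δφ = -12.9848°,  Δλ = 13.3213°
a = sin²(Δφ/2) + cos φ₁ cos φ₂ sin²(Δλ/2) = 0.018581
c = 2·arcsin(√a) = 0.273472 rad = 15.6688°

15.67°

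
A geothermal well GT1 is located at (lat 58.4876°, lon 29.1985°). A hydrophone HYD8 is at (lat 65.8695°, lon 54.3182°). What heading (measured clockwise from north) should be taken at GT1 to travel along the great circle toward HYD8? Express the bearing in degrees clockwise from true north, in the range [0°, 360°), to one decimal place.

47.1°

Δλ = 25.1197°
y = sin Δλ · cos φ₂ = 0.173547
x = cos φ₁ sin φ₂ − sin φ₁ cos φ₂ cos Δλ = 0.161445
θ = atan2(y, x) = 47.0690° → 47.0690° (mod 360°)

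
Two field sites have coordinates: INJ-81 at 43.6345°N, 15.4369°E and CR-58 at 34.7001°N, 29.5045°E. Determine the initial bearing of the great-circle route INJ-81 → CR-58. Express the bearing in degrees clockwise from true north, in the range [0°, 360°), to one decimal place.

Δλ = 14.0676°
y = sin Δλ · cos φ₂ = 0.199835
x = cos φ₁ sin φ₂ − sin φ₁ cos φ₂ cos Δλ = -0.138289
θ = atan2(y, x) = 124.6838° → 124.6838° (mod 360°)

124.7°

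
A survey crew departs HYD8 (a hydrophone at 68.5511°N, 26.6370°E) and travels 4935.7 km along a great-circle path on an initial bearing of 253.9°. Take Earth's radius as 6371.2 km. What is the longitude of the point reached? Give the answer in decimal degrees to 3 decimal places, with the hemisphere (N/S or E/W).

30.039°W

δ = d/R = 4935.7/6371.2 = 0.774689 rad
φ₂ = arcsin(sin φ₁ cos δ + cos φ₁ sin δ cos θ)
   = arcsin(0.93074·0.71464 + 0.36567·0.69949·-0.27731) = 36.45652°
λ₂ = λ₁ + atan2(sin θ sin δ cos φ₁, cos δ − sin φ₁ sin φ₂) = -30.03871°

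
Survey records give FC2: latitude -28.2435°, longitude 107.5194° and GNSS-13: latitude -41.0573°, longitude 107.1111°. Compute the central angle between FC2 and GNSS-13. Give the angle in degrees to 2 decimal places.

12.82°

Δφ = -12.8138°,  Δλ = -0.4083°
a = sin²(Δφ/2) + cos φ₁ cos φ₂ sin²(Δλ/2) = 0.012460
c = 2·arcsin(√a) = 0.223719 rad = 12.8182°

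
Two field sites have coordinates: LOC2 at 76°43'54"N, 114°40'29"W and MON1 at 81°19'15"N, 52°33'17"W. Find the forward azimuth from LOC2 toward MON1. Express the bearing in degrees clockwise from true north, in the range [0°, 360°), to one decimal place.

40.1°

LOC2: φ = +76.73167°, λ = -114.67472°
MON1: φ = +81.32083°, λ = -52.55472°
Δλ = 62.1200°
y = sin Δλ · cos φ₂ = 0.133386
x = cos φ₁ sin φ₂ − sin φ₁ cos φ₂ cos Δλ = 0.158203
θ = atan2(y, x) = 40.1354° → 40.1354° (mod 360°)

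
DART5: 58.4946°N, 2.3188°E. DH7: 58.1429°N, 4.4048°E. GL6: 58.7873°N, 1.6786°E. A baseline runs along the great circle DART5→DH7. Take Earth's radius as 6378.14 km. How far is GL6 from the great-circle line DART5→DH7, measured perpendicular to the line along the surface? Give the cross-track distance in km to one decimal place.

20.6 km

δ₁₃ = central angle DART5→GL6 = 0.007740 rad  (haversine)
θ₁₃ = bearing DART5→GL6 = 311.574°,  θ₁₂ = bearing DART5→DH7 = 106.908°
dₓₜ = R·arcsin(sin δ₁₃ · sin(θ₁₃ − θ₁₂)) = 6378.14·arcsin(0.00774·sin(204.666°)) = -20.602 km
|dₓₜ| = 20.602 km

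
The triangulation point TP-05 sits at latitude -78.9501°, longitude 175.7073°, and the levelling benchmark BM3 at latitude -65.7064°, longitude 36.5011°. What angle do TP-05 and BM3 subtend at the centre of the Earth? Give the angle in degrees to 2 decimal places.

Δφ = 13.2437°,  Δλ = -139.2062°
a = sin²(Δφ/2) + cos φ₁ cos φ₂ sin²(Δλ/2) = 0.082573
c = 2·arcsin(√a) = 0.582928 rad = 33.3993°

33.40°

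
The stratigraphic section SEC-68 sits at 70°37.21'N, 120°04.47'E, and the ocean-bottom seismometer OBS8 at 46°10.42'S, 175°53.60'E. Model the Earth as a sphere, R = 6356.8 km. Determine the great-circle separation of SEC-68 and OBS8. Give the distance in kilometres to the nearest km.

13698 km

SEC-68: φ = +70.62017°, λ = +120.07450°
OBS8: φ = -46.17367°, λ = +175.89333°
Δφ = -116.7938°,  Δλ = 55.8188°
a = sin²(Δφ/2) + cos φ₁ cos φ₂ sin²(Δλ/2) = 0.775735
c = 2·arcsin(√a) = 2.154922 rad = 123.4679°
d = R·c = 6356.8 × 2.154922 = 13698.4 km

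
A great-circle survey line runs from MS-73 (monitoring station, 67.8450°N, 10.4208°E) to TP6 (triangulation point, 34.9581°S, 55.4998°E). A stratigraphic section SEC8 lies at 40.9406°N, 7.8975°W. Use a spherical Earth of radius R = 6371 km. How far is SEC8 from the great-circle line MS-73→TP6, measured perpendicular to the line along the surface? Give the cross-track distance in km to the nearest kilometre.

δ₁₃ = central angle MS-73→SEC8 = 0.500532 rad  (haversine)
θ₁₃ = bearing MS-73→SEC8 = 209.652°,  θ₁₂ = bearing MS-73→TP6 = 142.345°
dₓₜ = R·arcsin(sin δ₁₃ · sin(θ₁₃ − θ₁₂)) = 6371·arcsin(0.47989·sin(67.307°)) = 2922.078 km
|dₓₜ| = 2922.078 km

2922 km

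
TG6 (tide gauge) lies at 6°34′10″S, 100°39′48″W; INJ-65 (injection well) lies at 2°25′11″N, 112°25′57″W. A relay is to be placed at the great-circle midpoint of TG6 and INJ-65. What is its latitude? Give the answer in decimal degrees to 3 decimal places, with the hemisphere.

TG6: φ = -6.56944°, λ = -100.66333°
INJ-65: φ = +2.41972°, λ = -112.43250°
Bx = cos φ₂ cos Δλ = 0.978104,  By = cos φ₂ sin Δλ = -0.203787
φₘ = atan2(sin φ₁ + sin φ₂, √((cos φ₁ + Bx)² + By²)) = -2.08584°
λₘ = λ₁ + atan2(By, cos φ₁ + Bx) = -106.56473°

2.086°S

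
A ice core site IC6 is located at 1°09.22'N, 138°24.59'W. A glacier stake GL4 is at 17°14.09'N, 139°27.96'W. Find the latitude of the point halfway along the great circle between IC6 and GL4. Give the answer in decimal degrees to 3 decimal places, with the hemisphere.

9.195°N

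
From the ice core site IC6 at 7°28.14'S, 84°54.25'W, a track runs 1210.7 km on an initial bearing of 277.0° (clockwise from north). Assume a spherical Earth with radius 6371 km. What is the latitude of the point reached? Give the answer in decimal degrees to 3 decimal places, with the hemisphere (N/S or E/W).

6.017°S

IC6: φ = -7.46900°, λ = -84.90417°
δ = d/R = 1210.7/6371 = 0.190033 rad
φ₂ = arcsin(sin φ₁ cos δ + cos φ₁ sin δ cos θ)
   = arcsin(-0.12999·0.98200 + 0.99152·0.18889·0.12187) = -6.01708°
λ₂ = λ₁ + atan2(sin θ sin δ cos φ₁, cos δ − sin φ₁ sin φ₂) = -95.77070°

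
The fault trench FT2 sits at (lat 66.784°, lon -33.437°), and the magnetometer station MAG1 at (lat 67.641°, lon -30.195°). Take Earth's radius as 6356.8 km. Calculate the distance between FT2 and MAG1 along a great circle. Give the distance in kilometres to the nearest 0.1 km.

Δφ = 0.8570°,  Δλ = 3.2420°
a = sin²(Δφ/2) + cos φ₁ cos φ₂ sin²(Δλ/2) = 0.000176
c = 2·arcsin(√a) = 0.026528 rad = 1.5200°
d = R·c = 6356.8 × 0.026528 = 168.6 km

168.6 km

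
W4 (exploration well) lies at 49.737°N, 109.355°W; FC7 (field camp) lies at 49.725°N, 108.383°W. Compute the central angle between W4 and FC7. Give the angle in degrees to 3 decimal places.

Δφ = -0.0120°,  Δλ = 0.9720°
a = sin²(Δφ/2) + cos φ₁ cos φ₂ sin²(Δλ/2) = 0.000030
c = 2·arcsin(√a) = 0.010967 rad = 0.6284°

0.628°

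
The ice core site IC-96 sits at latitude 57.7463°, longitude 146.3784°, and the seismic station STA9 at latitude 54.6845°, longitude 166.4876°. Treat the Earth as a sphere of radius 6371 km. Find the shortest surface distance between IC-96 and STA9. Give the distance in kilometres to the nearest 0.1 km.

Δφ = -3.0618°,  Δλ = 20.1092°
a = sin²(Δφ/2) + cos φ₁ cos φ₂ sin²(Δλ/2) = 0.010117
c = 2·arcsin(√a) = 0.201508 rad = 11.5456°
d = R·c = 6371 × 0.201508 = 1283.8 km

1283.8 km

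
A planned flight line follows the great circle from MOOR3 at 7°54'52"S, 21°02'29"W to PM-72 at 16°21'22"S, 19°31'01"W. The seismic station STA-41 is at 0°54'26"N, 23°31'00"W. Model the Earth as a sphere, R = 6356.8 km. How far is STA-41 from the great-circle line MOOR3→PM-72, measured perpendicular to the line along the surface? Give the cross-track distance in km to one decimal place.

MOOR3: φ = -7.91444°, λ = -21.04139°
PM-72: φ = -16.35611°, λ = -19.51694°
STA-41: φ = +0.90722°, λ = -23.51667°
δ₁₃ = central angle MOOR3→STA-41 = 0.159880 rad  (haversine)
θ₁₃ = bearing MOOR3→STA-41 = 344.261°,  θ₁₂ = bearing MOOR3→PM-72 = 170.139°
dₓₜ = R·arcsin(sin δ₁₃ · sin(θ₁₃ − θ₁₂)) = 6356.8·arcsin(0.15920·sin(174.123°)) = 103.635 km
|dₓₜ| = 103.635 km

103.6 km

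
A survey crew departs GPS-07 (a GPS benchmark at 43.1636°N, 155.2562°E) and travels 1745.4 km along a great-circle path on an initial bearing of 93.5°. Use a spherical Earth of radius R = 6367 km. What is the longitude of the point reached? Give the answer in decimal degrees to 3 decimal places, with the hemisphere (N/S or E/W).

175.999°E

δ = d/R = 1745.4/6367 = 0.274132 rad
φ₂ = arcsin(sin φ₁ cos δ + cos φ₁ sin δ cos θ)
   = arcsin(0.68408·0.96266 + 0.72940·0.27071·-0.06105) = 40.27718°
λ₂ = λ₁ + atan2(sin θ sin δ cos φ₁, cos δ − sin φ₁ sin φ₂) = 175.99889°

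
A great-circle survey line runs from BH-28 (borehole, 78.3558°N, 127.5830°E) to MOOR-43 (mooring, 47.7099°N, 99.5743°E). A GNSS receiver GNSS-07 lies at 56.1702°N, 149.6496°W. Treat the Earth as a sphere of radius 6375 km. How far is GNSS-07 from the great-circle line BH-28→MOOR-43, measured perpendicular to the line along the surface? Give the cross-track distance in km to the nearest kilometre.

δ₁₃ = central angle BH-28→GNSS-07 = 0.595718 rad  (haversine)
θ₁₃ = bearing BH-28→GNSS-07 = 79.836°,  θ₁₂ = bearing BH-28→MOOR-43 = 216.150°
dₓₜ = R·arcsin(sin δ₁₃ · sin(θ₁₃ − θ₁₂)) = 6375·arcsin(0.56110·sin(-136.314°)) = -2537.147 km
|dₓₜ| = 2537.147 km

2537 km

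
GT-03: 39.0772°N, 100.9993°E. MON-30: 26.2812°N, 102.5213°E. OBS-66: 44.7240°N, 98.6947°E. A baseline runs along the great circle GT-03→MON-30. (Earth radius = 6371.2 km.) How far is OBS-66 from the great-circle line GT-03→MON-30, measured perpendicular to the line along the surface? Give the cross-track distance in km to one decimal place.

113.7 km

δ₁₃ = central angle GT-03→OBS-66 = 0.102990 rad  (haversine)
θ₁₃ = bearing GT-03→OBS-66 = 343.865°,  θ₁₂ = bearing GT-03→MON-30 = 173.857°
dₓₜ = R·arcsin(sin δ₁₃ · sin(θ₁₃ − θ₁₂)) = 6371.2·arcsin(0.10281·sin(170.008°)) = 113.662 km
|dₓₜ| = 113.662 km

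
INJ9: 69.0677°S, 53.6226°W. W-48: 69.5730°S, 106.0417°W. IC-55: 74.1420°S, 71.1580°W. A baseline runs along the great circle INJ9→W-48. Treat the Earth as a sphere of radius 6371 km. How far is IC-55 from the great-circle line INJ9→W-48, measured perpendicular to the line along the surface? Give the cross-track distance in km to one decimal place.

δ₁₃ = central angle INJ9→IC-55 = 0.130135 rad  (haversine)
θ₁₃ = bearing INJ9→IC-55 = 219.378°,  θ₁₂ = bearing INJ9→W-48 = 243.818°
dₓₜ = R·arcsin(sin δ₁₃ · sin(θ₁₃ − θ₁₂)) = 6371·arcsin(0.12977·sin(-24.440°)) = -342.224 km
|dₓₜ| = 342.224 km

342.2 km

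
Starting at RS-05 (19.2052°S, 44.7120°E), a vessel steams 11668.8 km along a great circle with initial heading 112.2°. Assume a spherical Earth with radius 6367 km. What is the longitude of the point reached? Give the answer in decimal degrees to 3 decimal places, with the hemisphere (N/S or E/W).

156.890°E

δ = d/R = 11668.8/6367 = 1.832700 rad
φ₂ = arcsin(sin φ₁ cos δ + cos φ₁ sin δ cos θ)
   = arcsin(-0.32895·-0.25892 + 0.94435·0.96590·-0.37784) = -15.03878°
λ₂ = λ₁ + atan2(sin θ sin δ cos φ₁, cos δ − sin φ₁ sin φ₂) = 156.89041°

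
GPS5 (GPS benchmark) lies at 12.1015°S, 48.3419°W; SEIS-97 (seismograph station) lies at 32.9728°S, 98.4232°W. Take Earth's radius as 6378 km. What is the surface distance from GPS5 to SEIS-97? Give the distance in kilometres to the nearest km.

Δφ = -20.8713°,  Δλ = -50.0813°
a = sin²(Δφ/2) + cos φ₁ cos φ₂ sin²(Δλ/2) = 0.179763
c = 2·arcsin(√a) = 0.875680 rad = 50.1728°
d = R·c = 6378 × 0.875680 = 5585.1 km

5585 km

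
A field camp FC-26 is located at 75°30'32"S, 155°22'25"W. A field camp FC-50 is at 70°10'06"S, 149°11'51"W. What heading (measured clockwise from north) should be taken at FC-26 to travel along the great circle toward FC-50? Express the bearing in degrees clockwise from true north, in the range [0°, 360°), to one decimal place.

FC-26: φ = -75.50889°, λ = -155.37361°
FC-50: φ = -70.16833°, λ = -149.19750°
Δλ = 6.1761°
y = sin Δλ · cos φ₂ = 0.036499
x = cos φ₁ sin φ₂ − sin φ₁ cos φ₂ cos Δλ = 0.091169
θ = atan2(y, x) = 21.8184° → 21.8184° (mod 360°)

21.8°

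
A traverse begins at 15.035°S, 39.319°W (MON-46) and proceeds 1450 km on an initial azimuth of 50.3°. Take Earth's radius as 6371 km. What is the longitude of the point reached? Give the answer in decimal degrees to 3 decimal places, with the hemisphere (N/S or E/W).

δ = d/R = 1450/6371 = 0.227594 rad
φ₂ = arcsin(sin φ₁ cos δ + cos φ₁ sin δ cos θ)
   = arcsin(-0.25941·0.97421 + 0.96577·0.22563·0.63877) = -6.51859°
λ₂ = λ₁ + atan2(sin θ sin δ cos φ₁, cos δ − sin φ₁ sin φ₂) = -29.25592°

29.256°W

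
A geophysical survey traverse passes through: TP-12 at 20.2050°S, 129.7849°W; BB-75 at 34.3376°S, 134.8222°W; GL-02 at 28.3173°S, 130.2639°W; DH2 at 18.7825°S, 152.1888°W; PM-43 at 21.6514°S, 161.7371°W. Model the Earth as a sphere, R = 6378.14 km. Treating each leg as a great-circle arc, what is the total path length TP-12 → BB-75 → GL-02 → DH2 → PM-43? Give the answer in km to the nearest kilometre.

TP-12→BB-75: c = 0.258634 rad, d = 1649.60 km
BB-75→GL-02: c = 0.125097 rad, d = 797.89 km
GL-02→DH2: c = 0.387372 rad, d = 2470.72 km
DH2→PM-43: c = 0.164160 rad, d = 1047.04 km
Total = 1649.60 + 797.89 + 2470.72 + 1047.04 = 5965.24 km

5965 km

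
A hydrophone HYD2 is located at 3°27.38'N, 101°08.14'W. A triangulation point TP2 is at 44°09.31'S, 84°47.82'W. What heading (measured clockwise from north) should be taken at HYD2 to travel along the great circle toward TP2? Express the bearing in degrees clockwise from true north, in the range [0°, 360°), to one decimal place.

164.7°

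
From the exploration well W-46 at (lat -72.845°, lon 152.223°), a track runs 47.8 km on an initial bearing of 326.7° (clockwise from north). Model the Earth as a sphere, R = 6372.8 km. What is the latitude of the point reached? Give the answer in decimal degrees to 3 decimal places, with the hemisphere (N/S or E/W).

δ = d/R = 47.8/6372.8 = 0.007501 rad
φ₂ = arcsin(sin φ₁ cos δ + cos φ₁ sin δ cos θ)
   = arcsin(-0.95551·0.99997 + 0.29496·0.00750·0.83581) = -72.48427°
λ₂ = λ₁ + atan2(sin θ sin δ cos φ₁, cos δ − sin φ₁ sin φ₂) = 151.43903°

72.484°S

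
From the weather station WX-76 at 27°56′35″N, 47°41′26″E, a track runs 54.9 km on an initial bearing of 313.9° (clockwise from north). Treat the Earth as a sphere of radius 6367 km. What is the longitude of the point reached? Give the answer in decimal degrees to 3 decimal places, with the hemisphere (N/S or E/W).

47.286°E

WX-76: φ = +27.94306°, λ = +47.69056°
δ = d/R = 54.9/6367 = 0.008623 rad
φ₂ = arcsin(sin φ₁ cos δ + cos φ₁ sin δ cos θ)
   = arcsin(0.46859·0.99996 + 0.88341·0.00862·0.69340) = 28.28503°
λ₂ = λ₁ + atan2(sin θ sin δ cos φ₁, cos δ − sin φ₁ sin φ₂) = 47.28631°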